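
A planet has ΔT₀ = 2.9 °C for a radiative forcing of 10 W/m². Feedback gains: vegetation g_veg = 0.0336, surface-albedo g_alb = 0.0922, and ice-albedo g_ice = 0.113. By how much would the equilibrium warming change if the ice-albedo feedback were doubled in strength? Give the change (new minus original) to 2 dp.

Original: g = 0.2388, ΔT = 2.9/(1−0.2388) = 3.8098 °C.
With doubled ice-albedo: g' = 0.3518, ΔT' = 2.9/(1−0.3518) = 4.4739 °C.
Change = 4.4739 − 3.8098 = 0.66 °C.

0.66 °C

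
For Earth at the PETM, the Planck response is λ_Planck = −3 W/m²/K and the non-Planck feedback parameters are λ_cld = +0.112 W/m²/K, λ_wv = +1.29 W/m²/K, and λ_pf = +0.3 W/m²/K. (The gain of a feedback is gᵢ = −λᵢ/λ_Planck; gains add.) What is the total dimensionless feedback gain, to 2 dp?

0.57

Convert to gains: g_cld = 0.112/3 = 0.03733; g_wv = 1.29/3 = 0.43; g_pf = 0.3/3 = 0.1.
Total gain g = 0.56733.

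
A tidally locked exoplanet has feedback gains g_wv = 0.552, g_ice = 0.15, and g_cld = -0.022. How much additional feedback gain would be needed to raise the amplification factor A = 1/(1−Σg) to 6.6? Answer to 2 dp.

Current total gain = 0.68.
Target gain for A = 6.6: g* = 1 − 1/6.6 = 0.8485.
Additional gain needed = 0.8485 − 0.68 = 0.17.

0.17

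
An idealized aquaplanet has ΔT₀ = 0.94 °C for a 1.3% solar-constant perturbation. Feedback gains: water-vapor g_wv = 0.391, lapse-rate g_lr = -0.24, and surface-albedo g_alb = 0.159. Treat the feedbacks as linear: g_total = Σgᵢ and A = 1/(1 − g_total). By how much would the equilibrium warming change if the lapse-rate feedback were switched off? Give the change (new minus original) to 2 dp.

0.73 °C

Original: g = 0.31, ΔT = 0.94/(1−0.31) = 1.3623 °C.
Without lapse-rate: g' = 0.55, ΔT' = 0.94/(1−0.55) = 2.0889 °C.
Change = 2.0889 − 1.3623 = 0.73 °C.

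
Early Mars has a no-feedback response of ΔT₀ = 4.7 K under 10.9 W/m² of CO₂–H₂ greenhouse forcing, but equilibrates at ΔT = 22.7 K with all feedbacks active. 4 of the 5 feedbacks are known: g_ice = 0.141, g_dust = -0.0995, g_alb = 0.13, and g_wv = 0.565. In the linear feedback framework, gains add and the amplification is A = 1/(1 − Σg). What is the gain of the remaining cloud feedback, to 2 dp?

0.06

Amplification A = ΔT/ΔT₀ = 22.7/4.7 = 4.83.
Total gain g = 1 − 1/A = 1 − 1/4.83 = 0.793.
Known gains sum to 0.141 − 0.0995 + 0.13 + 0.565 = 0.7365.
g_cld = 0.793 − 0.7365 = 0.06.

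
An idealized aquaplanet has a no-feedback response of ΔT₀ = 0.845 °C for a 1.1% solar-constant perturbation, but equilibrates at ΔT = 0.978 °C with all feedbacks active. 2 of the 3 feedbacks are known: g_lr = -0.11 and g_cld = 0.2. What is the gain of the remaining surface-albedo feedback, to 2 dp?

Amplification A = ΔT/ΔT₀ = 0.978/0.845 = 1.157.
Total gain g = 1 − 1/A = 1 − 1/1.157 = 0.1357.
Known gains sum to -0.11 + 0.2 = 0.09.
g_alb = 0.1357 − 0.09 = 0.05.

0.05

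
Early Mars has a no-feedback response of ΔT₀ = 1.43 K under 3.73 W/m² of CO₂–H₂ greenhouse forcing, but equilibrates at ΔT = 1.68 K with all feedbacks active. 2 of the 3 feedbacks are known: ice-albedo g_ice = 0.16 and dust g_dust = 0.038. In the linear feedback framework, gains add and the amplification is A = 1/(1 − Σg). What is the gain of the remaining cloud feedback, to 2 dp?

-0.05

Amplification A = ΔT/ΔT₀ = 1.68/1.43 = 1.175.
Total gain g = 1 − 1/A = 1 − 1/1.175 = 0.1489.
Known gains sum to 0.16 + 0.038 = 0.198.
g_cld = 0.1489 − 0.198 = -0.05.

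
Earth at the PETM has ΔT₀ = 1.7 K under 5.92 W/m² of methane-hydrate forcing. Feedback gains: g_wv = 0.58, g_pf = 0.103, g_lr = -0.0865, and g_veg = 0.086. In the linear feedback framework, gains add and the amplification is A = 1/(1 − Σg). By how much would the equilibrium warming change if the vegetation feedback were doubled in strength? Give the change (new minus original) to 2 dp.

1.99 K

Original: g = 0.6825, ΔT = 1.7/(1−0.6825) = 5.3543 K.
With doubled vegetation: g' = 0.7685, ΔT' = 1.7/(1−0.7685) = 7.3434 K.
Change = 7.3434 − 5.3543 = 1.99 K.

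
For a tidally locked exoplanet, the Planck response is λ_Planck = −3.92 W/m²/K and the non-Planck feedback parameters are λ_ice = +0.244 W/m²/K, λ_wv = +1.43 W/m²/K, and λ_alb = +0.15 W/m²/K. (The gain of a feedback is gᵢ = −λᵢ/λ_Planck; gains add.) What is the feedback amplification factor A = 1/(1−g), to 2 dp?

Convert to gains: g_ice = 0.244/3.92 = 0.06224; g_wv = 1.43/3.92 = 0.3648; g_alb = 0.15/3.92 = 0.03827.
Total gain g = 0.46531.
A = 1/(1 − 0.46531) = 1.87.

1.87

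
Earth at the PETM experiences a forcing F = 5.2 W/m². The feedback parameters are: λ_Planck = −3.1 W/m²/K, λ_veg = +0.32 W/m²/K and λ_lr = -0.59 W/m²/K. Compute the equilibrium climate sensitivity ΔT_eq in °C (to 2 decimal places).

Net feedback parameter λ = (−3.1) + (+0.32) + (-0.59) = -3.37 W/m²/K.
ΔT = −F/λ = −5.2/(-3.37) = 1.54 °C.

1.54 °C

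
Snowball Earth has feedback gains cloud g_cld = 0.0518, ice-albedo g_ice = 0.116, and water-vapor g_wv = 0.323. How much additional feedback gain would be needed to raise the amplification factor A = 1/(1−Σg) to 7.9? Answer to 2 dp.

0.38

Current total gain = 0.4908.
Target gain for A = 7.9: g* = 1 − 1/7.9 = 0.8734.
Additional gain needed = 0.8734 − 0.4908 = 0.38.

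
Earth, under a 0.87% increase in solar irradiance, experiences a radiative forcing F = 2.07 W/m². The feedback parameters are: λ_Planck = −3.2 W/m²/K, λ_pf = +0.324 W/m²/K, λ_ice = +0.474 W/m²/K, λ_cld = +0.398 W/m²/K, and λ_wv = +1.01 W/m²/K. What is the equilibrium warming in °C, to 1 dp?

2.1 °C

Net feedback parameter λ = (−3.2) + (+0.324) + (+0.474) + (+0.398) + (+1.01) = -0.994 W/m²/K.
ΔT = −F/λ = −2.07/(-0.994) = 2.1 °C.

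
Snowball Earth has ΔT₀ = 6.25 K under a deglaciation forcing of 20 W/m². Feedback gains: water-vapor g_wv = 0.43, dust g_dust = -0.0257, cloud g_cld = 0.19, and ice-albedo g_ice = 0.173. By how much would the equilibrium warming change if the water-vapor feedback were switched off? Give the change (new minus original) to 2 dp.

-17.43 K

Original: g = 0.7673, ΔT = 6.25/(1−0.7673) = 26.8586 K.
Without water-vapor: g' = 0.3373, ΔT' = 6.25/(1−0.3373) = 9.4311 K.
Change = 9.4311 − 26.8586 = -17.43 K.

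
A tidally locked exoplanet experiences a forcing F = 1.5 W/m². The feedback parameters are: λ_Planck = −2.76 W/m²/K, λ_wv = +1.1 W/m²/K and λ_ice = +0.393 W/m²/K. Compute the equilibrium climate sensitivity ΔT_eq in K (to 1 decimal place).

1.2 K

Net feedback parameter λ = (−2.76) + (+1.1) + (+0.393) = -1.267 W/m²/K.
ΔT = −F/λ = −1.5/(-1.267) = 1.2 K.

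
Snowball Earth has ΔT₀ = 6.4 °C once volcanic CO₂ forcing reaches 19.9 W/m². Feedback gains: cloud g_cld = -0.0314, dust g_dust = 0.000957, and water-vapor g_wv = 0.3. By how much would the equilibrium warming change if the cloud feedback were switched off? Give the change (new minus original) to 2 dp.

0.39 °C

Original: g = 0.269557, ΔT = 6.4/(1−0.269557) = 8.7618 °C.
Without cloud: g' = 0.300957, ΔT' = 6.4/(1−0.300957) = 9.1554 °C.
Change = 9.1554 − 8.7618 = 0.39 °C.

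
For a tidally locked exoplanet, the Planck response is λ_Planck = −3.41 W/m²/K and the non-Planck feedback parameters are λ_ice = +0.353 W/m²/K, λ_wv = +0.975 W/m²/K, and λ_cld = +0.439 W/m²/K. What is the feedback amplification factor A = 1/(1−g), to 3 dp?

2.075

Convert to gains: g_ice = 0.353/3.41 = 0.1035; g_wv = 0.975/3.41 = 0.2859; g_cld = 0.439/3.41 = 0.1287.
Total gain g = 0.5181.
A = 1/(1 − 0.5181) = 2.075.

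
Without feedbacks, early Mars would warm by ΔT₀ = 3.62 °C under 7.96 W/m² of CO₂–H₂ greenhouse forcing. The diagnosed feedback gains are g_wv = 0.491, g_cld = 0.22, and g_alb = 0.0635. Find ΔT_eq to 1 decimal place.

Total gain g = 0.491 + 0.22 + 0.0635 = 0.7745.
Amplification A = 1/(1 − 0.7745) = 4.435.
ΔT = 3.62 × 4.435 = 16.1 °C.

16.1 °C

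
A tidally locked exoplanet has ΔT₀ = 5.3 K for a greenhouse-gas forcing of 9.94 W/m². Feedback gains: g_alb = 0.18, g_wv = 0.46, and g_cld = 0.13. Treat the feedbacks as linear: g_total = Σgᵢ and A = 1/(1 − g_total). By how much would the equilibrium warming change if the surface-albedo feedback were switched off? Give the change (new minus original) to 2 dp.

Original: g = 0.77, ΔT = 5.3/(1−0.77) = 23.0435 K.
Without surface-albedo: g' = 0.59, ΔT' = 5.3/(1−0.59) = 12.9268 K.
Change = 12.9268 − 23.0435 = -10.12 K.

-10.12 K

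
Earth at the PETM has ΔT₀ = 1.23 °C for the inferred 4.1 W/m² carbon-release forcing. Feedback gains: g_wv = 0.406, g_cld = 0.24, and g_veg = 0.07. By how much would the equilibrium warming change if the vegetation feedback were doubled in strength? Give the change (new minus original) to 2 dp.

1.42 °C

Original: g = 0.716, ΔT = 1.23/(1−0.716) = 4.3310 °C.
With doubled vegetation: g' = 0.786, ΔT' = 1.23/(1−0.786) = 5.7477 °C.
Change = 5.7477 − 4.3310 = 1.42 °C.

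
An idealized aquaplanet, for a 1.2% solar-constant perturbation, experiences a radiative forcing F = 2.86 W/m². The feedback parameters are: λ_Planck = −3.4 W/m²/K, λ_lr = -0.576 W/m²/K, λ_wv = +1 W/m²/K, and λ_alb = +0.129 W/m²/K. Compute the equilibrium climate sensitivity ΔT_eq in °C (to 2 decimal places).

Net feedback parameter λ = (−3.4) + (-0.576) + (+1) + (+0.129) = -2.847 W/m²/K.
ΔT = −F/λ = −2.86/(-2.847) = 1.00 °C.

1.00 °C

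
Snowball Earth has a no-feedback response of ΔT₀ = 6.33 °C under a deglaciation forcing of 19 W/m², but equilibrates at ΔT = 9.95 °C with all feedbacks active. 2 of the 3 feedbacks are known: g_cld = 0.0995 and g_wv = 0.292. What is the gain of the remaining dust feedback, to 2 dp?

Amplification A = ΔT/ΔT₀ = 9.95/6.33 = 1.572.
Total gain g = 1 − 1/A = 1 − 1/1.572 = 0.3639.
Known gains sum to 0.0995 + 0.292 = 0.3915.
g_dust = 0.3639 − 0.3915 = -0.03.

-0.03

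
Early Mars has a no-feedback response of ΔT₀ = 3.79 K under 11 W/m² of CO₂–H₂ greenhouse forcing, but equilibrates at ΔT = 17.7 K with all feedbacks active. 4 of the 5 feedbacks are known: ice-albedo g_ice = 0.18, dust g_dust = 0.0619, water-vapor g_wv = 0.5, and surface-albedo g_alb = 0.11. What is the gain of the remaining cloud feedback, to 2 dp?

Amplification A = ΔT/ΔT₀ = 17.7/3.79 = 4.67.
Total gain g = 1 − 1/A = 1 − 1/4.67 = 0.7859.
Known gains sum to 0.18 + 0.0619 + 0.5 + 0.11 = 0.8519.
g_cld = 0.7859 − 0.8519 = -0.07.

-0.07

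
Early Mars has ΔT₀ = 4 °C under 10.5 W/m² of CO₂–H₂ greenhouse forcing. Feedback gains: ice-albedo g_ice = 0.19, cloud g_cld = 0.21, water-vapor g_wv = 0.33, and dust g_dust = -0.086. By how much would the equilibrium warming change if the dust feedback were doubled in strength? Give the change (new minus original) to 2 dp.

-2.19 °C

Original: g = 0.644, ΔT = 4/(1−0.644) = 11.2360 °C.
With doubled dust: g' = 0.558, ΔT' = 4/(1−0.558) = 9.0498 °C.
Change = 9.0498 − 11.2360 = -2.19 °C.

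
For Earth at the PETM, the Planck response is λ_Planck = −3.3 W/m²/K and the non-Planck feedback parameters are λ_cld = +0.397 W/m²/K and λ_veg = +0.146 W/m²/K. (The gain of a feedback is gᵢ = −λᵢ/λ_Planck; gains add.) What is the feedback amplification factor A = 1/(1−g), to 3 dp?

1.197

Convert to gains: g_cld = 0.397/3.3 = 0.1203; g_veg = 0.146/3.3 = 0.04424.
Total gain g = 0.16454.
A = 1/(1 − 0.16454) = 1.197.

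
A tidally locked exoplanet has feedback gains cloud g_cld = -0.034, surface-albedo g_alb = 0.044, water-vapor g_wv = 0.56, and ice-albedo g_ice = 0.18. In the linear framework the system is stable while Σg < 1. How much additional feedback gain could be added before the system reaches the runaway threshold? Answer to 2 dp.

Current total gain = -0.034 + 0.044 + 0.56 + 0.18 = 0.75.
Margin to runaway = 1 − 0.75 = 0.25.

0.25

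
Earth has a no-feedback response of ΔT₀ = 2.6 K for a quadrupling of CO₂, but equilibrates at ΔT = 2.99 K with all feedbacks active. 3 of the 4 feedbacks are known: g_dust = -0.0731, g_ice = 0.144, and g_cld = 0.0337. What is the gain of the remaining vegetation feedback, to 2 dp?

0.03

Amplification A = ΔT/ΔT₀ = 2.99/2.6 = 1.15.
Total gain g = 1 − 1/A = 1 − 1/1.15 = 0.1304.
Known gains sum to -0.0731 + 0.144 + 0.0337 = 0.1046.
g_veg = 0.1304 − 0.1046 = 0.03.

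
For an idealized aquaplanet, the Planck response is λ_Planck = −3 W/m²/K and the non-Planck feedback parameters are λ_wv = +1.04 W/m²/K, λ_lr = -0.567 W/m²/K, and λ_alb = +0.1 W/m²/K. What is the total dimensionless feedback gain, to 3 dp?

0.191

Convert to gains: g_wv = 1.04/3 = 0.3467; g_lr = -0.567/3 = -0.189; g_alb = 0.1/3 = 0.03333.
Total gain g = 0.19103.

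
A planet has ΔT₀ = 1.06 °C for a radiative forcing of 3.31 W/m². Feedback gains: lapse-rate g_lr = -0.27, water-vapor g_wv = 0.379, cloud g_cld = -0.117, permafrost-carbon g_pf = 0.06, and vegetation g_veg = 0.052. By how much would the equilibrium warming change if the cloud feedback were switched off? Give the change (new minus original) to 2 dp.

Original: g = 0.104, ΔT = 1.06/(1−0.104) = 1.1830 °C.
Without cloud: g' = 0.221, ΔT' = 1.06/(1−0.221) = 1.3607 °C.
Change = 1.3607 − 1.1830 = 0.18 °C.

0.18 °C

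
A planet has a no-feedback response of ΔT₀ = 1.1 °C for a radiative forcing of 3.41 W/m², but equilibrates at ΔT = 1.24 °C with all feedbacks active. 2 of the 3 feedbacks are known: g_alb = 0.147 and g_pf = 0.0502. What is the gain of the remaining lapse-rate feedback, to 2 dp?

Amplification A = ΔT/ΔT₀ = 1.24/1.1 = 1.127.
Total gain g = 1 − 1/A = 1 − 1/1.127 = 0.1127.
Known gains sum to 0.147 + 0.0502 = 0.1972.
g_lr = 0.1127 − 0.1972 = -0.08.

-0.08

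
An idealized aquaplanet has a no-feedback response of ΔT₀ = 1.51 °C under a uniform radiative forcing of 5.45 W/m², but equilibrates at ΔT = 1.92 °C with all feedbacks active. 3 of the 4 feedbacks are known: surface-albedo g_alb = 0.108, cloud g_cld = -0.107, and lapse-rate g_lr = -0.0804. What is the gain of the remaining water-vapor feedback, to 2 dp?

Amplification A = ΔT/ΔT₀ = 1.92/1.51 = 1.272.
Total gain g = 1 − 1/A = 1 − 1/1.272 = 0.2138.
Known gains sum to 0.108 − 0.107 − 0.0804 = -0.0794.
g_wv = 0.2138 + 0.0794 = 0.29.

0.29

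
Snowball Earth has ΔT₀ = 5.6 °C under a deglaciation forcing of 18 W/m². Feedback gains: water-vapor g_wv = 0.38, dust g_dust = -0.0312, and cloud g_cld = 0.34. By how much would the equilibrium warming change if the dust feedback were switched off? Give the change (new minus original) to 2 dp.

Original: g = 0.6888, ΔT = 5.6/(1−0.6888) = 17.9949 °C.
Without dust: g' = 0.72, ΔT' = 5.6/(1−0.72) = 20.0000 °C.
Change = 20.0000 − 17.9949 = 2.01 °C.

2.01 °C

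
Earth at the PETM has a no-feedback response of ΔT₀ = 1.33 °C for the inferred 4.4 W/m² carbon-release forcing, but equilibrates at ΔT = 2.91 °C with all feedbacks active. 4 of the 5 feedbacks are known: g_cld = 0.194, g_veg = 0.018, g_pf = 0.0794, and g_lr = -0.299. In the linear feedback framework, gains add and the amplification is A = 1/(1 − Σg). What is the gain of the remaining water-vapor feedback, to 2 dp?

0.55

Amplification A = ΔT/ΔT₀ = 2.91/1.33 = 2.188.
Total gain g = 1 − 1/A = 1 − 1/2.188 = 0.543.
Known gains sum to 0.194 + 0.018 + 0.0794 − 0.299 = -0.0076.
g_wv = 0.543 + 0.0076 = 0.55.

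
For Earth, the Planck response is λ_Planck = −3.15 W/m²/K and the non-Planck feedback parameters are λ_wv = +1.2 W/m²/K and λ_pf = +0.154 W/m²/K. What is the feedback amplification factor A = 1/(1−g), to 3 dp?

Convert to gains: g_wv = 1.2/3.15 = 0.381; g_pf = 0.154/3.15 = 0.04889.
Total gain g = 0.42989.
A = 1/(1 − 0.42989) = 1.754.

1.754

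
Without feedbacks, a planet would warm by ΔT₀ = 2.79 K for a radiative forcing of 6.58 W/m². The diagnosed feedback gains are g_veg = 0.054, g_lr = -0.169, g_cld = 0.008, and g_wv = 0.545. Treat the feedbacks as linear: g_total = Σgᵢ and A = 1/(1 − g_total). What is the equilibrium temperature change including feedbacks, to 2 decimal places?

4.96 K

Total gain g = 0.054 − 0.169 + 0.008 + 0.545 = 0.438.
Amplification A = 1/(1 − 0.438) = 1.779.
ΔT = 2.79 × 1.779 = 4.96 K.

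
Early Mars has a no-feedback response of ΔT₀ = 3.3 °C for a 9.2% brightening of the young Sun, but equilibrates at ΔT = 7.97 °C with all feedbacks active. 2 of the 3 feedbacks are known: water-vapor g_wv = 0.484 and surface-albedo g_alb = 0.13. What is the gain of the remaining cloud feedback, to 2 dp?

-0.03

Amplification A = ΔT/ΔT₀ = 7.97/3.3 = 2.415.
Total gain g = 1 − 1/A = 1 − 1/2.415 = 0.5859.
Known gains sum to 0.484 + 0.13 = 0.614.
g_cld = 0.5859 − 0.614 = -0.03.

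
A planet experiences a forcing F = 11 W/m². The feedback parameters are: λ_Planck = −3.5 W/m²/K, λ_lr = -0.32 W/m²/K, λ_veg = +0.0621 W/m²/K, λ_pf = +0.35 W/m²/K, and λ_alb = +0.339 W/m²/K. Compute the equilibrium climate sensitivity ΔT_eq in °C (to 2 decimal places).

3.58 °C

Net feedback parameter λ = (−3.5) + (-0.32) + (+0.0621) + (+0.35) + (+0.339) = -3.0689 W/m²/K.
ΔT = −F/λ = −11/(-3.0689) = 3.58 °C.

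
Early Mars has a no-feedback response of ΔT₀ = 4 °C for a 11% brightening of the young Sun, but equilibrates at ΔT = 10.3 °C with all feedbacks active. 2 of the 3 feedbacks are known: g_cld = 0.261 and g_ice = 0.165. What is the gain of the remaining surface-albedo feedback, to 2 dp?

Amplification A = ΔT/ΔT₀ = 10.3/4 = 2.575.
Total gain g = 1 − 1/A = 1 − 1/2.575 = 0.6117.
Known gains sum to 0.261 + 0.165 = 0.426.
g_alb = 0.6117 − 0.426 = 0.19.

0.19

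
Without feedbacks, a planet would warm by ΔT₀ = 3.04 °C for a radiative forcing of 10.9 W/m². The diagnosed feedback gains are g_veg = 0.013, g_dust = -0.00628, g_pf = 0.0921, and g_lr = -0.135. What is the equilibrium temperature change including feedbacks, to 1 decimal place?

Total gain g = 0.013 − 0.00628 + 0.0921 − 0.135 = -0.03618.
Amplification A = 1/(1 + 0.03618) = 0.9651.
ΔT = 3.04 × 0.9651 = 2.9 °C.

2.9 °C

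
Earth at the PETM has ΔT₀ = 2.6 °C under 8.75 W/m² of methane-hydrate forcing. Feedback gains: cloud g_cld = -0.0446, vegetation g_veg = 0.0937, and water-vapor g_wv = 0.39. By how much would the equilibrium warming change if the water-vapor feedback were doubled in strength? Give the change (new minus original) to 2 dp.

Original: g = 0.4391, ΔT = 2.6/(1−0.4391) = 4.6354 °C.
With doubled water-vapor: g' = 0.8291, ΔT' = 2.6/(1−0.8291) = 15.2136 °C.
Change = 15.2136 − 4.6354 = 10.58 °C.

10.58 °C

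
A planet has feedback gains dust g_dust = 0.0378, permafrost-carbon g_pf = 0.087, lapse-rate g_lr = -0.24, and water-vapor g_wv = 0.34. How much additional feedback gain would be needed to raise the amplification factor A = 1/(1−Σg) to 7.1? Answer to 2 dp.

Current total gain = 0.2248.
Target gain for A = 7.1: g* = 1 − 1/7.1 = 0.8592.
Additional gain needed = 0.8592 − 0.2248 = 0.63.

0.63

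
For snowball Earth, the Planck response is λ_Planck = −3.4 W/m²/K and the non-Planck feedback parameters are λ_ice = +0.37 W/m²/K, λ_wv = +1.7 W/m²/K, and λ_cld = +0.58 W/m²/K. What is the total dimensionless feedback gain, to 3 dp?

Convert to gains: g_ice = 0.37/3.4 = 0.1088; g_wv = 1.7/3.4 = 0.5; g_cld = 0.58/3.4 = 0.1706.
Total gain g = 0.7794.

0.779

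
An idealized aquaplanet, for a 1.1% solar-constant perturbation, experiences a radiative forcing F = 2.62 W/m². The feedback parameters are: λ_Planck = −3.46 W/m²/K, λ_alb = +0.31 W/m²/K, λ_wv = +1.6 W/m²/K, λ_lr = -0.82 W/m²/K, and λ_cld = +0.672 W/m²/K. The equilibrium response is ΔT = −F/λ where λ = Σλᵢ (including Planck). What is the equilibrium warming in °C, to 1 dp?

Net feedback parameter λ = (−3.46) + (+0.31) + (+1.6) + (-0.82) + (+0.672) = -1.698 W/m²/K.
ΔT = −F/λ = −2.62/(-1.698) = 1.5 °C.

1.5 °C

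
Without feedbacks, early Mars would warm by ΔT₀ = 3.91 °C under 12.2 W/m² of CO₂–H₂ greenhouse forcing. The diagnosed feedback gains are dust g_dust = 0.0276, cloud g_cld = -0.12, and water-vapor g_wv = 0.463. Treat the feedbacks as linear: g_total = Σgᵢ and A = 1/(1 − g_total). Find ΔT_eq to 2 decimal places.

Total gain g = 0.0276 − 0.12 + 0.463 = 0.3706.
Amplification A = 1/(1 − 0.3706) = 1.589.
ΔT = 3.91 × 1.589 = 6.21 °C.

6.21 °C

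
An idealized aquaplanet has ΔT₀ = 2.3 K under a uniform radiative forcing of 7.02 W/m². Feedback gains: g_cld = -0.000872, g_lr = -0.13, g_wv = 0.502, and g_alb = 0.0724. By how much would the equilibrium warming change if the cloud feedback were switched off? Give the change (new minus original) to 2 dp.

Original: g = 0.443528, ΔT = 2.3/(1−0.443528) = 4.1332 K.
Without cloud: g' = 0.4444, ΔT' = 2.3/(1−0.4444) = 4.1397 K.
Change = 4.1397 − 4.1332 = 0.01 K.

0.01 K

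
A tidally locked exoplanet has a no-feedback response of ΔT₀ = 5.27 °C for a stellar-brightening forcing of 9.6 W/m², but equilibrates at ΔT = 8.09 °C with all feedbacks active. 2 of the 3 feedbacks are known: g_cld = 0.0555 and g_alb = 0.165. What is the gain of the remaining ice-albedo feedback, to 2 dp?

0.13

Amplification A = ΔT/ΔT₀ = 8.09/5.27 = 1.535.
Total gain g = 1 − 1/A = 1 − 1/1.535 = 0.3485.
Known gains sum to 0.0555 + 0.165 = 0.2205.
g_ice = 0.3485 − 0.2205 = 0.13.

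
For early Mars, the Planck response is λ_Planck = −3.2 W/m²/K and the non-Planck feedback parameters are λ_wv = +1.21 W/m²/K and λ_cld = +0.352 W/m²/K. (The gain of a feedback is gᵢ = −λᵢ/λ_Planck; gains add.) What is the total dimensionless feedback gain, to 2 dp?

0.49

Convert to gains: g_wv = 1.21/3.2 = 0.3781; g_cld = 0.352/3.2 = 0.11.
Total gain g = 0.4881.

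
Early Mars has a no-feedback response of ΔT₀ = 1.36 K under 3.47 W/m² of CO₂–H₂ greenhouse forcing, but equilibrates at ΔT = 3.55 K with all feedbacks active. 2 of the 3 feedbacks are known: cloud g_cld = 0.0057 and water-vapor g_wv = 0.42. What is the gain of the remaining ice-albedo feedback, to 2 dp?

0.19

Amplification A = ΔT/ΔT₀ = 3.55/1.36 = 2.61.
Total gain g = 1 − 1/A = 1 − 1/2.61 = 0.6169.
Known gains sum to 0.0057 + 0.42 = 0.4257.
g_ice = 0.6169 − 0.4257 = 0.19.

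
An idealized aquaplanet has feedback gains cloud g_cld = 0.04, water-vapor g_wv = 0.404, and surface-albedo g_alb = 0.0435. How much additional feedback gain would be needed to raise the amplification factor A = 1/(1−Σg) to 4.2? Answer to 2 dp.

0.27

Current total gain = 0.4875.
Target gain for A = 4.2: g* = 1 − 1/4.2 = 0.7619.
Additional gain needed = 0.7619 − 0.4875 = 0.27.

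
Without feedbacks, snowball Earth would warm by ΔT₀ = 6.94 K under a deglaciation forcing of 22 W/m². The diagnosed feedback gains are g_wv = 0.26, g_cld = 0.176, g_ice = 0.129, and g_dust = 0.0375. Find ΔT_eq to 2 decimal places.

17.46 K

Total gain g = 0.26 + 0.176 + 0.129 + 0.0375 = 0.6025.
Amplification A = 1/(1 − 0.6025) = 2.516.
ΔT = 6.94 × 2.516 = 17.46 K.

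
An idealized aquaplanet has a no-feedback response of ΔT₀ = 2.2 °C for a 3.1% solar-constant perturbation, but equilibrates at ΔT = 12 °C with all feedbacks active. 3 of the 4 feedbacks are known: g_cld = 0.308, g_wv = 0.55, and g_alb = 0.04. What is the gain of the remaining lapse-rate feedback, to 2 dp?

-0.08

Amplification A = ΔT/ΔT₀ = 12/2.2 = 5.455.
Total gain g = 1 − 1/A = 1 − 1/5.455 = 0.8167.
Known gains sum to 0.308 + 0.55 + 0.04 = 0.898.
g_lr = 0.8167 − 0.898 = -0.08.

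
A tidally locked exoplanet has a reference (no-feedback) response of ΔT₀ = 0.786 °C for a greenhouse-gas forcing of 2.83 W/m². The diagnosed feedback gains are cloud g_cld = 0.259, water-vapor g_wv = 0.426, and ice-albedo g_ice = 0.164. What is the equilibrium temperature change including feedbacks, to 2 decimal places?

Total gain g = 0.259 + 0.426 + 0.164 = 0.849.
Amplification A = 1/(1 − 0.849) = 6.623.
ΔT = 0.786 × 6.623 = 5.21 °C.

5.21 °C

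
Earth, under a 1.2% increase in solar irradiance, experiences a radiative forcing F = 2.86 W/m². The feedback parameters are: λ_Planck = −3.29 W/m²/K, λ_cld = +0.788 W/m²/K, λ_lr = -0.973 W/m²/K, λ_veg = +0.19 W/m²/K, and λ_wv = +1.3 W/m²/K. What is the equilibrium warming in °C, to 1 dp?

1.4 °C

Net feedback parameter λ = (−3.29) + (+0.788) + (-0.973) + (+0.19) + (+1.3) = -1.985 W/m²/K.
ΔT = −F/λ = −2.86/(-1.985) = 1.4 °C.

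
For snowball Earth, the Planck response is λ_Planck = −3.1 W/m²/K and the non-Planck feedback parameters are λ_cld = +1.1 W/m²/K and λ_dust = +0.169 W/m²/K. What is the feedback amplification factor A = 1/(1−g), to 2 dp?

Convert to gains: g_cld = 1.1/3.1 = 0.3548; g_dust = 0.169/3.1 = 0.05452.
Total gain g = 0.40932.
A = 1/(1 − 0.40932) = 1.69.

1.69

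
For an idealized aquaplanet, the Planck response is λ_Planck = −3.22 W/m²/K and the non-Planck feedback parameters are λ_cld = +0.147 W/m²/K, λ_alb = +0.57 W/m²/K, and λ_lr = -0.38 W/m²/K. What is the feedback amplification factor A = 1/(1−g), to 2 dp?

1.12

Convert to gains: g_cld = 0.147/3.22 = 0.04565; g_alb = 0.57/3.22 = 0.177; g_lr = -0.38/3.22 = -0.118.
Total gain g = 0.10465.
A = 1/(1 − 0.10465) = 1.12.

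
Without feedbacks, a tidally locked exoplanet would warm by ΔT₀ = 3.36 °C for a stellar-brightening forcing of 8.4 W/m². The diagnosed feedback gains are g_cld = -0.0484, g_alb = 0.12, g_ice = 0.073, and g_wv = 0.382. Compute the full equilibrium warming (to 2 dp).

7.10 °C

Total gain g = -0.0484 + 0.12 + 0.073 + 0.382 = 0.5266.
Amplification A = 1/(1 − 0.5266) = 2.112.
ΔT = 3.36 × 2.112 = 7.10 °C.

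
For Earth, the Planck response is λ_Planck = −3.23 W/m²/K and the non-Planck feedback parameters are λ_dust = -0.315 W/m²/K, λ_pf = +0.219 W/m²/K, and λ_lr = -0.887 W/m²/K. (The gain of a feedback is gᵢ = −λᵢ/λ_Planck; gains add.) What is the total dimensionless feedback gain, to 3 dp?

-0.304

Convert to gains: g_dust = -0.315/3.23 = -0.09752; g_pf = 0.219/3.23 = 0.0678; g_lr = -0.887/3.23 = -0.2746.
Total gain g = -0.30432.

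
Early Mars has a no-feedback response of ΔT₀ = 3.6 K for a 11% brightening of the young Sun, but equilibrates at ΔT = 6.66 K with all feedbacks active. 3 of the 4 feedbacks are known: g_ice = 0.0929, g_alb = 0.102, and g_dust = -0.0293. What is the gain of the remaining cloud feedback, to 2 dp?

0.29

Amplification A = ΔT/ΔT₀ = 6.66/3.6 = 1.85.
Total gain g = 1 − 1/A = 1 − 1/1.85 = 0.4595.
Known gains sum to 0.0929 + 0.102 − 0.0293 = 0.1656.
g_cld = 0.4595 − 0.1656 = 0.29.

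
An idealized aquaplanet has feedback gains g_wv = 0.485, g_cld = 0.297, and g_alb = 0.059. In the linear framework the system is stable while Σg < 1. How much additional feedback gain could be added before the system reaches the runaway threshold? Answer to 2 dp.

0.16

Current total gain = 0.485 + 0.297 + 0.059 = 0.841.
Margin to runaway = 1 − 0.841 = 0.16.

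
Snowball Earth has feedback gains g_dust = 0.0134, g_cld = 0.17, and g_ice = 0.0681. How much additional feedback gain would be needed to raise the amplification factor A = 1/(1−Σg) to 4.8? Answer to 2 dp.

0.54

Current total gain = 0.2515.
Target gain for A = 4.8: g* = 1 − 1/4.8 = 0.7917.
Additional gain needed = 0.7917 − 0.2515 = 0.54.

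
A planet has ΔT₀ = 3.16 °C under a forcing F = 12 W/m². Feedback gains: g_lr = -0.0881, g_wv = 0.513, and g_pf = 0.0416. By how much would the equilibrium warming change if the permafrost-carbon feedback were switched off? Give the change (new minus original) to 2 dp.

-0.43 °C

Original: g = 0.4665, ΔT = 3.16/(1−0.4665) = 5.9231 °C.
Without permafrost-carbon: g' = 0.4249, ΔT' = 3.16/(1−0.4249) = 5.4947 °C.
Change = 5.4947 − 5.9231 = -0.43 °C.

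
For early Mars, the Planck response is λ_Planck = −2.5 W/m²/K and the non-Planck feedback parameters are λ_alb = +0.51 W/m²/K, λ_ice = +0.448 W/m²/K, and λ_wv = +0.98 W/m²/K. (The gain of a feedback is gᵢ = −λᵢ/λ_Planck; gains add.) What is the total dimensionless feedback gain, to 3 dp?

0.775

Convert to gains: g_alb = 0.51/2.5 = 0.204; g_ice = 0.448/2.5 = 0.1792; g_wv = 0.98/2.5 = 0.392.
Total gain g = 0.7752.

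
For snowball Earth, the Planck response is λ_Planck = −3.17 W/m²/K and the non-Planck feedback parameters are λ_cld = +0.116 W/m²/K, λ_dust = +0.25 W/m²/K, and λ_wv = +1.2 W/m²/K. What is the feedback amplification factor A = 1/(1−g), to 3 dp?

Convert to gains: g_cld = 0.116/3.17 = 0.03659; g_dust = 0.25/3.17 = 0.07886; g_wv = 1.2/3.17 = 0.3785.
Total gain g = 0.49395.
A = 1/(1 − 0.49395) = 1.976.

1.976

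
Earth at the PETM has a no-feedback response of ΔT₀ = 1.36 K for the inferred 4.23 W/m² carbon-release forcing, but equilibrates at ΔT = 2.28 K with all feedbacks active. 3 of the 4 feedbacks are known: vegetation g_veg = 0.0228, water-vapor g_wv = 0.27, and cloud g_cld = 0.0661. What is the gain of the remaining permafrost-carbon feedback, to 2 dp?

0.04

Amplification A = ΔT/ΔT₀ = 2.28/1.36 = 1.676.
Total gain g = 1 − 1/A = 1 − 1/1.676 = 0.4033.
Known gains sum to 0.0228 + 0.27 + 0.0661 = 0.3589.
g_pf = 0.4033 − 0.3589 = 0.04.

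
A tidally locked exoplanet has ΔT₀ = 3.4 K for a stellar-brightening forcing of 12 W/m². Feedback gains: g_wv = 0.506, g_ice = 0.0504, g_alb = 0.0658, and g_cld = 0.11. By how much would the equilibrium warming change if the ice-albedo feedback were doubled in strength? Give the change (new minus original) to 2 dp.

Original: g = 0.7322, ΔT = 3.4/(1−0.7322) = 12.6960 K.
With doubled ice-albedo: g' = 0.7826, ΔT' = 3.4/(1−0.7826) = 15.6394 K.
Change = 15.6394 − 12.6960 = 2.94 K.

2.94 K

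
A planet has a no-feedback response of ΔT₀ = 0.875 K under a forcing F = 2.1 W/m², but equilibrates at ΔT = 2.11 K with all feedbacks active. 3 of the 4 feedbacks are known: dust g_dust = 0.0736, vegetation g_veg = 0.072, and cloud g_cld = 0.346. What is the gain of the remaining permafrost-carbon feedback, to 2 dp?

0.09

Amplification A = ΔT/ΔT₀ = 2.11/0.875 = 2.411.
Total gain g = 1 − 1/A = 1 − 1/2.411 = 0.5852.
Known gains sum to 0.0736 + 0.072 + 0.346 = 0.4916.
g_pf = 0.5852 − 0.4916 = 0.09.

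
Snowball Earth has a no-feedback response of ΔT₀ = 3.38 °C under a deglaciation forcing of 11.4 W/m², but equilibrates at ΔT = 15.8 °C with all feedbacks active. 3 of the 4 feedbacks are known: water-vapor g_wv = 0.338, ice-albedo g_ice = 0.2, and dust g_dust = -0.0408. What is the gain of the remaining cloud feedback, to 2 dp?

Amplification A = ΔT/ΔT₀ = 15.8/3.38 = 4.675.
Total gain g = 1 − 1/A = 1 − 1/4.675 = 0.7861.
Known gains sum to 0.338 + 0.2 − 0.0408 = 0.4972.
g_cld = 0.7861 − 0.4972 = 0.29.

0.29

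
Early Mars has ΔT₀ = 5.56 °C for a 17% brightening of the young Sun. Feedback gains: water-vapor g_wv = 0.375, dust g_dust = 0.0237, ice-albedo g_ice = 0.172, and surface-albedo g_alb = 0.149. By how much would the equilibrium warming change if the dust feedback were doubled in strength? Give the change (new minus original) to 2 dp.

Original: g = 0.7197, ΔT = 5.56/(1−0.7197) = 19.8359 °C.
With doubled dust: g' = 0.7434, ΔT' = 5.56/(1−0.7434) = 21.6680 °C.
Change = 21.6680 − 19.8359 = 1.83 °C.

1.83 °C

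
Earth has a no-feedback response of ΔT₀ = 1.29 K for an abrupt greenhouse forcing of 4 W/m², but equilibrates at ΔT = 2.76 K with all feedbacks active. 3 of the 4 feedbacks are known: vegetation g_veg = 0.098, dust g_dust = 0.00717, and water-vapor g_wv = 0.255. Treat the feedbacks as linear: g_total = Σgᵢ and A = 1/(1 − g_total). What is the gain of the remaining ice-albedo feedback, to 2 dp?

Amplification A = ΔT/ΔT₀ = 2.76/1.29 = 2.14.
Total gain g = 1 − 1/A = 1 − 1/2.14 = 0.5327.
Known gains sum to 0.098 + 0.00717 + 0.255 = 0.36017.
g_ice = 0.5327 − 0.36017 = 0.17.

0.17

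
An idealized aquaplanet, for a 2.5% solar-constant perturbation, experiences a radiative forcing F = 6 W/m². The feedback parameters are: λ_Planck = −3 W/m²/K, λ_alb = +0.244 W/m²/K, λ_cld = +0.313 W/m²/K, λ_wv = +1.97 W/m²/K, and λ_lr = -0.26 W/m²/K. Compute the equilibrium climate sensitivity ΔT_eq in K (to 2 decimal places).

8.19 K

Net feedback parameter λ = (−3) + (+0.244) + (+0.313) + (+1.97) + (-0.26) = -0.733 W/m²/K.
ΔT = −F/λ = −6/(-0.733) = 8.19 K.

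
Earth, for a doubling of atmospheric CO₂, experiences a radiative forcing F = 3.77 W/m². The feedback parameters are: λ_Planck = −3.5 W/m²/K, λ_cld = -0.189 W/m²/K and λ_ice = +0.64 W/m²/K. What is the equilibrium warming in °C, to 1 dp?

Net feedback parameter λ = (−3.5) + (-0.189) + (+0.64) = -3.049 W/m²/K.
ΔT = −F/λ = −3.77/(-3.049) = 1.2 °C.

1.2 °C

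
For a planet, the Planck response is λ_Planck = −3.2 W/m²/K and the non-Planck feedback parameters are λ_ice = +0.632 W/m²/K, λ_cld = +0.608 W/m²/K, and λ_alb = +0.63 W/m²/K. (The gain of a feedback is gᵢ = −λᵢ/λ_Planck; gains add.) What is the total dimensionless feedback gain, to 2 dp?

0.58

Convert to gains: g_ice = 0.632/3.2 = 0.1975; g_cld = 0.608/3.2 = 0.19; g_alb = 0.63/3.2 = 0.1969.
Total gain g = 0.5844.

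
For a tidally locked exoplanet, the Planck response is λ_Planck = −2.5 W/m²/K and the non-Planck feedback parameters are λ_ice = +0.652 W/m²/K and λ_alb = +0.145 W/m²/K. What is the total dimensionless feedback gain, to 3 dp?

0.319

Convert to gains: g_ice = 0.652/2.5 = 0.2608; g_alb = 0.145/2.5 = 0.058.
Total gain g = 0.3188.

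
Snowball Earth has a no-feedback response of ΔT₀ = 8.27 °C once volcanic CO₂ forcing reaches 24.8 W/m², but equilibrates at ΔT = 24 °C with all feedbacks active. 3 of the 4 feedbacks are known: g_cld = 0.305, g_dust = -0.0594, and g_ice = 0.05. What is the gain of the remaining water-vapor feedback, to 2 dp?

0.36

Amplification A = ΔT/ΔT₀ = 24/8.27 = 2.902.
Total gain g = 1 − 1/A = 1 − 1/2.902 = 0.6554.
Known gains sum to 0.305 − 0.0594 + 0.05 = 0.2956.
g_wv = 0.6554 − 0.2956 = 0.36.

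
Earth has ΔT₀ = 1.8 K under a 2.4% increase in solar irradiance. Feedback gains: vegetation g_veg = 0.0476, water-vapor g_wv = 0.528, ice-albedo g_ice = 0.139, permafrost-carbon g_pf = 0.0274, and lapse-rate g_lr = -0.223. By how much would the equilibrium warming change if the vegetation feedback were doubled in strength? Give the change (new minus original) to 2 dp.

Original: g = 0.519, ΔT = 1.8/(1−0.519) = 3.7422 K.
With doubled vegetation: g' = 0.5666, ΔT' = 1.8/(1−0.5666) = 4.1532 K.
Change = 4.1532 − 3.7422 = 0.41 K.

0.41 K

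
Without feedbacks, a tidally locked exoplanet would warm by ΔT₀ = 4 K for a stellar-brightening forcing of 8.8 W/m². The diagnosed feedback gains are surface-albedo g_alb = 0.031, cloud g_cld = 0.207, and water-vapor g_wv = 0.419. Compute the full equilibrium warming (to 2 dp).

11.66 K

Total gain g = 0.031 + 0.207 + 0.419 = 0.657.
Amplification A = 1/(1 − 0.657) = 2.915.
ΔT = 4 × 2.915 = 11.66 K.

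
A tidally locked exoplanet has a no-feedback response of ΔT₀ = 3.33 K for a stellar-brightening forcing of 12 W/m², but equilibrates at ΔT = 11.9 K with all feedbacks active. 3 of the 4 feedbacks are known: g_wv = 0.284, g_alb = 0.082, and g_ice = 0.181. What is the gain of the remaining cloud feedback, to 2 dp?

0.17

Amplification A = ΔT/ΔT₀ = 11.9/3.33 = 3.574.
Total gain g = 1 − 1/A = 1 − 1/3.574 = 0.7202.
Known gains sum to 0.284 + 0.082 + 0.181 = 0.547.
g_cld = 0.7202 − 0.547 = 0.17.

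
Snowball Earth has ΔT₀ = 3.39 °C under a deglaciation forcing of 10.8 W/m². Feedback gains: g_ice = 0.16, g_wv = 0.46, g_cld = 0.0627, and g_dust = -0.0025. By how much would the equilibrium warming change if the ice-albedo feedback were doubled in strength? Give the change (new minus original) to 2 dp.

10.61 °C

Original: g = 0.6802, ΔT = 3.39/(1−0.6802) = 10.6004 °C.
With doubled ice-albedo: g' = 0.8402, ΔT' = 3.39/(1−0.8402) = 21.2140 °C.
Change = 21.2140 − 10.6004 = 10.61 °C.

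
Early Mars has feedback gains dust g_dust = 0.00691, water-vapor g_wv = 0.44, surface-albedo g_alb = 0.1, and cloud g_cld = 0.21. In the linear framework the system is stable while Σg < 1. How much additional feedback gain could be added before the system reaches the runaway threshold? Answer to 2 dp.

Current total gain = 0.00691 + 0.44 + 0.1 + 0.21 = 0.75691.
Margin to runaway = 1 − 0.75691 = 0.24.

0.24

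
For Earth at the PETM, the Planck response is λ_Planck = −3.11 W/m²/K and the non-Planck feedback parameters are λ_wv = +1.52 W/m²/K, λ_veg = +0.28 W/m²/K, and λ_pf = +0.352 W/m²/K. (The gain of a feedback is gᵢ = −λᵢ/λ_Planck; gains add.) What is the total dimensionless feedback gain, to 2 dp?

Convert to gains: g_wv = 1.52/3.11 = 0.4887; g_veg = 0.28/3.11 = 0.09003; g_pf = 0.352/3.11 = 0.1132.
Total gain g = 0.69193.

0.69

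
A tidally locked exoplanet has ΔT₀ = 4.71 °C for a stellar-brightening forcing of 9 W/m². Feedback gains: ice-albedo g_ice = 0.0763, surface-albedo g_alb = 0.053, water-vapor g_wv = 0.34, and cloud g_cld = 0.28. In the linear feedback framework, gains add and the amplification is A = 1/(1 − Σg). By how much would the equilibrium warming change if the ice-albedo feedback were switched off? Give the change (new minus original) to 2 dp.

Original: g = 0.7493, ΔT = 4.71/(1−0.7493) = 18.7874 °C.
Without ice-albedo: g' = 0.673, ΔT' = 4.71/(1−0.673) = 14.4037 °C.
Change = 14.4037 − 18.7874 = -4.38 °C.

-4.38 °C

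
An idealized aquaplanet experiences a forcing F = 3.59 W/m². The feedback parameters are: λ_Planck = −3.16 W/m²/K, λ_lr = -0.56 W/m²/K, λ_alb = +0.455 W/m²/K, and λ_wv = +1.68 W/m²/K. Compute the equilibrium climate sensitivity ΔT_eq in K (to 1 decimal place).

Net feedback parameter λ = (−3.16) + (-0.56) + (+0.455) + (+1.68) = -1.585 W/m²/K.
ΔT = −F/λ = −3.59/(-1.585) = 2.3 K.

2.3 K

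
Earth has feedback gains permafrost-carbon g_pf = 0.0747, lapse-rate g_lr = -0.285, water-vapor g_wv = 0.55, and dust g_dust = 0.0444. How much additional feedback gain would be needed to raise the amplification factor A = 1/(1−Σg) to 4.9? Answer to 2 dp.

0.41

Current total gain = 0.3841.
Target gain for A = 4.9: g* = 1 − 1/4.9 = 0.7959.
Additional gain needed = 0.7959 − 0.3841 = 0.41.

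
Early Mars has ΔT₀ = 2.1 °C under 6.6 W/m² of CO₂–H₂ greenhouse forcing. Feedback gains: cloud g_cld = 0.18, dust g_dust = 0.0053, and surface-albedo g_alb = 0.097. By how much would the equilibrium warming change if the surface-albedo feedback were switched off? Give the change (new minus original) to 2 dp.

Original: g = 0.2823, ΔT = 2.1/(1−0.2823) = 2.9260 °C.
Without surface-albedo: g' = 0.1853, ΔT' = 2.1/(1−0.1853) = 2.5776 °C.
Change = 2.5776 − 2.9260 = -0.35 °C.

-0.35 °C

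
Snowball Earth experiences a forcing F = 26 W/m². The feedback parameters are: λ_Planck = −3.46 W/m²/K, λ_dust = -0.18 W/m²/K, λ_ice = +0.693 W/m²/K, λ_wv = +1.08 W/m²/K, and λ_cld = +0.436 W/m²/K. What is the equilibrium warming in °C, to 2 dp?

Net feedback parameter λ = (−3.46) + (-0.18) + (+0.693) + (+1.08) + (+0.436) = -1.431 W/m²/K.
ΔT = −F/λ = −26/(-1.431) = 18.17 °C.

18.17 °C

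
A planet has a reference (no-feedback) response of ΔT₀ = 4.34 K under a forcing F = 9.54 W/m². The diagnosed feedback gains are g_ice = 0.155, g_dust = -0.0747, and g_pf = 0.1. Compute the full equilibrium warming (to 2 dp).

Total gain g = 0.155 − 0.0747 + 0.1 = 0.1803.
Amplification A = 1/(1 − 0.1803) = 1.22.
ΔT = 4.34 × 1.22 = 5.29 K.

5.29 K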